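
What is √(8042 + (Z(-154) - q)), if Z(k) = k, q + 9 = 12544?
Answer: I*√4647 ≈ 68.169*I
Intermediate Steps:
q = 12535 (q = -9 + 12544 = 12535)
√(8042 + (Z(-154) - q)) = √(8042 + (-154 - 1*12535)) = √(8042 + (-154 - 12535)) = √(8042 - 12689) = √(-4647) = I*√4647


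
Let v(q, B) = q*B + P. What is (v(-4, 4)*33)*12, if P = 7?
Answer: -3564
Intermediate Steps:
v(q, B) = 7 + B*q (v(q, B) = q*B + 7 = B*q + 7 = 7 + B*q)
(v(-4, 4)*33)*12 = ((7 + 4*(-4))*33)*12 = ((7 - 16)*33)*12 = -9*33*12 = -297*12 = -3564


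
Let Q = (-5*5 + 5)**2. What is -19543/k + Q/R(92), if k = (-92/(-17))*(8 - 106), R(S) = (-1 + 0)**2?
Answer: 3938631/9016 ≈ 436.85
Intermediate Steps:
R(S) = 1 (R(S) = (-1)**2 = 1)
k = -9016/17 (k = -92*(-1/17)*(-98) = (92/17)*(-98) = -9016/17 ≈ -530.35)
Q = 400 (Q = (-25 + 5)**2 = (-20)**2 = 400)
-19543/k + Q/R(92) = -19543/(-9016/17) + 400/1 = -19543*(-17/9016) + 400*1 = 332231/9016 + 400 = 3938631/9016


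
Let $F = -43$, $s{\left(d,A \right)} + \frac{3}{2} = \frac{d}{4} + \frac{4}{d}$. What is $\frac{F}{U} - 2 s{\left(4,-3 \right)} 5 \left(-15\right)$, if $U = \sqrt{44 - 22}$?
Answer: $- \frac{3225 \sqrt{22}}{22} \approx -687.57$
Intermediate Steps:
$s{\left(d,A \right)} = - \frac{3}{2} + \frac{4}{d} + \frac{d}{4}$ ($s{\left(d,A \right)} = - \frac{3}{2} + \left(\frac{d}{4} + \frac{4}{d}\right) = - \frac{3}{2} + \left(\frac{4}{d} + \frac{d}{4}\right) = - \frac{3}{2} + \frac{4}{d} + \frac{d}{4}$)
$U = \sqrt{22} \approx 4.6904$
$\frac{F}{U} - 2 s{\left(4,-3 \right)} 5 \left(-15\right) = - \frac{43}{\sqrt{22}} - 2 \frac{16 + 4 \left(-6 + 4\right)}{4 \cdot 4} \cdot 5 \left(-15\right) = - 43 \frac{\sqrt{22}}{22} - 2 \cdot \frac{1}{4} \cdot \frac{1}{4} \left(16 + 4 \left(-2\right)\right) 5 \left(-15\right) = - \frac{43 \sqrt{22}}{22} - 2 \cdot \frac{1}{4} \cdot \frac{1}{4} \left(16 - 8\right) 5 \left(-15\right) = - \frac{43 \sqrt{22}}{22} - 2 \cdot \frac{1}{4} \cdot \frac{1}{4} \cdot 8 \cdot 5 \left(-15\right) = - \frac{43 \sqrt{22}}{22} \left(-2\right) \frac{1}{2} \cdot 5 \left(-15\right) = - \frac{43 \sqrt{22}}{22} \left(\left(-1\right) 5\right) \left(-15\right) = - \frac{43 \sqrt{22}}{22} \left(-5\right) \left(-15\right) = \frac{215 \sqrt{22}}{22} \left(-15\right) = - \frac{3225 \sqrt{22}}{22}$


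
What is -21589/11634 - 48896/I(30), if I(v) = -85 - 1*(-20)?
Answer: 567452779/756210 ≈ 750.39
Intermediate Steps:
I(v) = -65 (I(v) = -85 + 20 = -65)
-21589/11634 - 48896/I(30) = -21589/11634 - 48896/(-65) = -21589*1/11634 - 48896*(-1/65) = -21589/11634 + 48896/65 = 567452779/756210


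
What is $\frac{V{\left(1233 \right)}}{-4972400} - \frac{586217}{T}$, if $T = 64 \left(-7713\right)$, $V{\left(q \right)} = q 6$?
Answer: $\frac{181953345079}{153408484800} \approx 1.1861$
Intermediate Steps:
$V{\left(q \right)} = 6 q$
$T = -493632$
$\frac{V{\left(1233 \right)}}{-4972400} - \frac{586217}{T} = \frac{6 \cdot 1233}{-4972400} - \frac{586217}{-493632} = 7398 \left(- \frac{1}{4972400}\right) - - \frac{586217}{493632} = - \frac{3699}{2486200} + \frac{586217}{493632} = \frac{181953345079}{153408484800}$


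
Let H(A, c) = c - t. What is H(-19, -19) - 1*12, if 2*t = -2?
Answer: -30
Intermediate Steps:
t = -1 (t = (1/2)*(-2) = -1)
H(A, c) = 1 + c (H(A, c) = c - 1*(-1) = c + 1 = 1 + c)
H(-19, -19) - 1*12 = (1 - 19) - 1*12 = -18 - 12 = -30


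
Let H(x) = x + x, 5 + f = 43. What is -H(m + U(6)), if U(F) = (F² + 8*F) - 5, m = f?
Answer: -234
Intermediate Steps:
f = 38 (f = -5 + 43 = 38)
m = 38
U(F) = -5 + F² + 8*F
H(x) = 2*x
-H(m + U(6)) = -2*(38 + (-5 + 6² + 8*6)) = -2*(38 + (-5 + 36 + 48)) = -2*(38 + 79) = -2*117 = -1*234 = -234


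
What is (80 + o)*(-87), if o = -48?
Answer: -2784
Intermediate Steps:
(80 + o)*(-87) = (80 - 48)*(-87) = 32*(-87) = -2784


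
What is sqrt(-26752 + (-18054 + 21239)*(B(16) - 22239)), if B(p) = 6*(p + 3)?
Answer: I*sqrt(70494877) ≈ 8396.1*I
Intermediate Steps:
B(p) = 18 + 6*p (B(p) = 6*(3 + p) = 18 + 6*p)
sqrt(-26752 + (-18054 + 21239)*(B(16) - 22239)) = sqrt(-26752 + (-18054 + 21239)*((18 + 6*16) - 22239)) = sqrt(-26752 + 3185*((18 + 96) - 22239)) = sqrt(-26752 + 3185*(114 - 22239)) = sqrt(-26752 + 3185*(-22125)) = sqrt(-26752 - 70468125) = sqrt(-70494877) = I*sqrt(70494877)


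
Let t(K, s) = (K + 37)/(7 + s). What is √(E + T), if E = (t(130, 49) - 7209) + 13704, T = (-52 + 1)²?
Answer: √7133602/28 ≈ 95.389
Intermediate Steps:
t(K, s) = (37 + K)/(7 + s)
T = 2601 (T = (-51)² = 2601)
E = 363887/56 (E = ((37 + 130)/(7 + 49) - 7209) + 13704 = (167/56 - 7209) + 13704 = -403537/56 + 13704 = 363887/56 ≈ 6498.0)
√(E + T) = √(363887/56 + 2601) = √(509543/56) = √7133602/28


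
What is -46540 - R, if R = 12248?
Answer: -58788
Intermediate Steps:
-46540 - R = -46540 - 1*12248 = -46540 - 12248 = -58788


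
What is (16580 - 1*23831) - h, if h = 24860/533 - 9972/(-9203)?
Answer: -35801699605/4905199 ≈ -7298.7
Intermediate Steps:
h = 234101656/4905199 (h = 24860*(1/533) - 9972*(-1/9203) = 24860/533 + 9972/9203 = 234101656/4905199 ≈ 47.725)
(16580 - 1*23831) - h = (16580 - 1*23831) - 1*234101656/4905199 = (16580 - 23831) - 234101656/4905199 = -7251 - 234101656/4905199 = -35801699605/4905199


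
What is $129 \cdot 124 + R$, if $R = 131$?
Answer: $16127$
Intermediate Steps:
$129 \cdot 124 + R = 129 \cdot 124 + 131 = 15996 + 131 = 16127$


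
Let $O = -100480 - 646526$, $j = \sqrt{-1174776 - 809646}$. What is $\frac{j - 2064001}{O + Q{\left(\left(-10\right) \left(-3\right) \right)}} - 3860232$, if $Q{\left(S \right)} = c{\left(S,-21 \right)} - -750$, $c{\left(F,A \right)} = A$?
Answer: $- \frac{2880800292263}{746277} - \frac{i \sqrt{1984422}}{746277} \approx -3.8602 \cdot 10^{6} - 0.0018876 i$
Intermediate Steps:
$Q{\left(S \right)} = 729$ ($Q{\left(S \right)} = -21 - -750 = -21 + 750 = 729$)
$j = i \sqrt{1984422}$ ($j = \sqrt{-1984422} = i \sqrt{1984422} \approx 1408.7 i$)
$O = -747006$
$\frac{j - 2064001}{O + Q{\left(\left(-10\right) \left(-3\right) \right)}} - 3860232 = \frac{i \sqrt{1984422} - 2064001}{-747006 + 729} - 3860232 = \frac{-2064001 + i \sqrt{1984422}}{-746277} - 3860232 = \left(-2064001 + i \sqrt{1984422}\right) \left(- \frac{1}{746277}\right) - 3860232 = \left(\frac{2064001}{746277} - \frac{i \sqrt{1984422}}{746277}\right) - 3860232 = - \frac{2880800292263}{746277} - \frac{i \sqrt{1984422}}{746277}$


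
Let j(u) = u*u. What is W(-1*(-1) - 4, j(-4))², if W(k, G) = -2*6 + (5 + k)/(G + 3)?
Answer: 51076/361 ≈ 141.48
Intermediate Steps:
j(u) = u²
W(k, G) = -12 + (5 + k)/(3 + G)
W(-1*(-1) - 4, j(-4))² = ((-31 + (-1*(-1) - 4) - 12*(-4)²)/(3 + (-4)²))² = ((-31 + (1 - 4) - 12*16)/(3 + 16))² = ((-31 - 3 - 192)/19)² = ((1/19)*(-226))² = (-226/19)² = 51076/361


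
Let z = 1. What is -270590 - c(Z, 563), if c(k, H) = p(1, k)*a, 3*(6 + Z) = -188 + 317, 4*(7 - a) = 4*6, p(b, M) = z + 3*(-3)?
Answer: -270582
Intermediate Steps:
p(b, M) = -8 (p(b, M) = 1 + 3*(-3) = 1 - 9 = -8)
a = 1 (a = 7 - 6 = 1)
Z = 37 (Z = -6 + (-188 + 317)/3 = -6 + (⅓)*129 = -6 + 43 = 37)
c(k, H) = -8 (c(k, H) = -8*1 = -8)
-270590 - c(Z, 563) = -270590 - 1*(-8) = -270590 + 8 = -270582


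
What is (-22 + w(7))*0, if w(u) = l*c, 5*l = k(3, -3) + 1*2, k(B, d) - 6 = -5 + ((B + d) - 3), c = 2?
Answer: 0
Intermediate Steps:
k(B, d) = -2 + B + d (k(B, d) = 6 + (-5 + ((B + d) - 3)) = 6 + (-5 + (-3 + B + d)) = 6 + (-8 + B + d) = -2 + B + d)
l = 0 (l = ((-2 + 3 - 3) + 1*2)/5 = (-2 + 2)/5 = (1/5)*0 = 0)
w(u) = 0 (w(u) = 0*2 = 0)
(-22 + w(7))*0 = (-22 + 0)*0 = -22*0 = 0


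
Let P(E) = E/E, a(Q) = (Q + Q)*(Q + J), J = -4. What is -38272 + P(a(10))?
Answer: -38271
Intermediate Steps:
a(Q) = 2*Q*(-4 + Q) (a(Q) = (Q + Q)*(Q - 4) = (2*Q)*(-4 + Q) = 2*Q*(-4 + Q))
P(E) = 1
-38272 + P(a(10)) = -38272 + 1 = -38271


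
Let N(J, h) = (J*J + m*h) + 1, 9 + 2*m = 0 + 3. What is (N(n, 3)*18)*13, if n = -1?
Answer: -1638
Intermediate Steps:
m = -3 (m = -9/2 + (0 + 3)/2 = -9/2 + (½)*3 = -9/2 + 3/2 = -3)
N(J, h) = 1 + J² - 3*h (N(J, h) = (J*J - 3*h) + 1 = (J² - 3*h) + 1 = 1 + J² - 3*h)
(N(n, 3)*18)*13 = ((1 + (-1)² - 3*3)*18)*13 = ((1 + 1 - 9)*18)*13 = -7*18*13 = -126*13 = -1638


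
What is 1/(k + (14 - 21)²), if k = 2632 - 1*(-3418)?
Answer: 1/6099 ≈ 0.00016396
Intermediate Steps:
k = 6050 (k = 2632 + 3418 = 6050)
1/(k + (14 - 21)²) = 1/(6050 + (14 - 21)²) = 1/(6050 + (-7)²) = 1/(6050 + 49) = 1/6099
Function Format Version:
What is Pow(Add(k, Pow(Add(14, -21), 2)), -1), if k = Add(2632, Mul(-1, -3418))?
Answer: Rational(1, 6099) ≈ 0.00016396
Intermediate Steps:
k = 6050 (k = Add(2632, 3418) = 6050)
Pow(Add(k, Pow(Add(14, -21), 2)), -1) = Pow(Add(6050, Pow(Add(14, -21), 2)), -1) = Pow(Add(6050, Pow(-7, 2)), -1) = Pow(Add(6050, 49), -1) = Pow(6099, -1) = Rational(1, 6099)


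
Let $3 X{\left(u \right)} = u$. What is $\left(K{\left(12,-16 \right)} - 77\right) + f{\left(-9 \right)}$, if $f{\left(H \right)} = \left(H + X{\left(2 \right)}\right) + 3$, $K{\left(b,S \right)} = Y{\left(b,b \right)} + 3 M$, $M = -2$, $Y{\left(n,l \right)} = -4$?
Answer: $- \frac{277}{3} \approx -92.333$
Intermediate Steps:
$X{\left(u \right)} = \frac{u}{3}$
$K{\left(b,S \right)} = -10$ ($K{\left(b,S \right)} = -4 + 3 \left(-2\right) = -4 - 6 = -10$)
$f{\left(H \right)} = \frac{11}{3} + H$ ($f{\left(H \right)} = \left(H + \frac{1}{3} \cdot 2\right) + 3 = \left(H + \frac{2}{3}\right) + 3 = \left(\frac{2}{3} + H\right) + 3 = \frac{11}{3} + H$)
$\left(K{\left(12,-16 \right)} - 77\right) + f{\left(-9 \right)} = \left(-10 - 77\right) + \left(\frac{11}{3} - 9\right) = -87 - \frac{16}{3} = - \frac{277}{3}$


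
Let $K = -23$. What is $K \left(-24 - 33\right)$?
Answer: $1311$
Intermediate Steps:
$K \left(-24 - 33\right) = - 23 \left(-24 - 33\right) = \left(-23\right) \left(-57\right) = 1311$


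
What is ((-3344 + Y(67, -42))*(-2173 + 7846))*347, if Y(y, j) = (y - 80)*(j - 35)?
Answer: -4612268133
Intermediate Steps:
Y(y, j) = (-80 + y)*(-35 + j)
((-3344 + Y(67, -42))*(-2173 + 7846))*347 = ((-3344 + (2800 - 80*(-42) - 35*67 - 42*67))*(-2173 + 7846))*347 = ((-3344 + (2800 + 3360 - 2345 - 2814))*5673)*347 = ((-3344 + 1001)*5673)*347 = -2343*5673*347 = -13291839*347 = -4612268133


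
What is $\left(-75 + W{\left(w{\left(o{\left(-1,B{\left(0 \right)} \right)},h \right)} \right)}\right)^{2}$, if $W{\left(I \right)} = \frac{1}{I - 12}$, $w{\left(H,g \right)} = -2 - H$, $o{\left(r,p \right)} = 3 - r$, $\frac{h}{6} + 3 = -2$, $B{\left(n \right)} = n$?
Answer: $\frac{1825201}{324} \approx 5633.3$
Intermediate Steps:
$h = -30$ ($h = -18 + 6 \left(-2\right) = -18 - 12 = -30$)
$W{\left(I \right)} = \frac{1}{-12 + I}$
$\left(-75 + W{\left(w{\left(o{\left(-1,B{\left(0 \right)} \right)},h \right)} \right)}\right)^{2} = \left(-75 + \frac{1}{-12 - \left(5 + 1\right)}\right)^{2} = \left(-75 + \frac{1}{-12 - 6}\right)^{2} = \left(-75 + \frac{1}{-18}\right)^{2} = \left(-75 - \frac{1}{18}\right)^{2} = \left(- \frac{1351}{18}\right)^{2} = \frac{1825201}{324}$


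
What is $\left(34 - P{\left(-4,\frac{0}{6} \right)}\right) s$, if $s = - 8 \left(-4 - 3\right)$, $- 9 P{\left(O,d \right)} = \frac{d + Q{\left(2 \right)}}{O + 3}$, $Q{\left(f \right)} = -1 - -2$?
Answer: $\frac{17080}{9} \approx 1897.8$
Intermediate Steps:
$Q{\left(f \right)} = 1$ ($Q{\left(f \right)} = -1 + 2 = 1$)
$P{\left(O,d \right)} = - \frac{1 + d}{9 \left(3 + O\right)}$ ($P{\left(O,d \right)} = - \frac{\left(d + 1\right) \frac{1}{O + 3}}{9} = - \frac{\left(1 + d\right) \frac{1}{3 + O}}{9} = - \frac{\frac{1}{3 + O} \left(1 + d\right)}{9} = - \frac{1 + d}{9 \left(3 + O\right)}$)
$s = 56$ ($s = - 8 \left(-4 - 3\right) = \left(-8\right) \left(-7\right) = 56$)
$\left(34 - P{\left(-4,\frac{0}{6} \right)}\right) s = \left(34 - \frac{-1 - \frac{0}{6}}{9 \left(3 - 4\right)}\right) 56 = \left(34 - \frac{-1 - 0 \cdot \frac{1}{6}}{9 \left(-1\right)}\right) 56 = \left(34 - \frac{1}{9} \left(-1\right) \left(-1 - 0\right)\right) 56 = \left(34 - \frac{1}{9} \left(-1\right) \left(-1 + 0\right)\right) 56 = \left(34 - \frac{1}{9} \left(-1\right) \left(-1\right)\right) 56 = \left(34 - \frac{1}{9}\right) 56 = \frac{305}{9} \cdot 56 = \frac{17080}{9}$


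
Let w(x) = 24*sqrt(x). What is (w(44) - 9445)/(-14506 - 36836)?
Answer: 9445/51342 - 8*sqrt(11)/8557 ≈ 0.18086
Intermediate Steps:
(w(44) - 9445)/(-14506 - 36836) = (24*sqrt(44) - 9445)/(-14506 - 36836) = (24*(2*sqrt(11)) - 9445)/(-51342) = (48*sqrt(11) - 9445)*(-1/51342) = (-9445 + 48*sqrt(11))*(-1/51342) = 9445/51342 - 8*sqrt(11)/8557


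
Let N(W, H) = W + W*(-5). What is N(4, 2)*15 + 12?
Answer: -228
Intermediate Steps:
N(W, H) = -4*W (N(W, H) = W - 5*W = -4*W)
N(4, 2)*15 + 12 = -4*4*15 + 12 = -16*15 + 12 = -240 + 12 = -228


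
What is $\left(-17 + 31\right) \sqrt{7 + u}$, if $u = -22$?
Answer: $14 i \sqrt{15} \approx 54.222 i$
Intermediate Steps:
$\left(-17 + 31\right) \sqrt{7 + u} = \left(-17 + 31\right) \sqrt{7 - 22} = 14 \sqrt{-15} = 14 i \sqrt{15}$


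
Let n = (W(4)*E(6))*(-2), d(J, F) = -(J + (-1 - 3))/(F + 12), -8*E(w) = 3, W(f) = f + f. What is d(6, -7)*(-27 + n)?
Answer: 42/5 ≈ 8.4000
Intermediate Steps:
W(f) = 2*f
E(w) = -3/8 (E(w) = -⅛*3 = -3/8)
d(J, F) = -(-4 + J)/(12 + F) (d(J, F) = -(J - 4)/(12 + F) = -(-4 + J)/(12 + F))
n = 6 (n = ((2*4)*(-3/8))*(-2) = (8*(-3/8))*(-2) = -3*(-2) = 6)
d(6, -7)*(-27 + n) = ((4 - 1*6)/(12 - 7))*(-27 + 6) = ((4 - 6)/5)*(-21) = ((⅕)*(-2))*(-21) = -⅖*(-21) = 42/5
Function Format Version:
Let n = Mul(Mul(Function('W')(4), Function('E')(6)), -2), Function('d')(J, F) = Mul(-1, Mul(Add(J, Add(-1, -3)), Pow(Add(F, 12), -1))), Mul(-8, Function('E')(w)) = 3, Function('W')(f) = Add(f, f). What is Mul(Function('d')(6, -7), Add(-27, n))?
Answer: Rational(42, 5) ≈ 8.4000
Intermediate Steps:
Function('W')(f) = Mul(2, f)
Function('E')(w) = Rational(-3, 8) (Function('E')(w) = Mul(Rational(-1, 8), 3) = Rational(-3, 8))
Function('d')(J, F) = Mul(-1, Pow(Add(12, F), -1), Add(-4, J)) (Function('d')(J, F) = Mul(-1, Mul(Add(J, -4), Pow(Add(12, F), -1))) = Mul(-1, Mul(Add(-4, J), Pow(Add(12, F), -1))) = Mul(-1, Mul(Pow(Add(12, F), -1), Add(-4, J))) = Mul(-1, Pow(Add(12, F), -1), Add(-4, J)))
n = 6 (n = Mul(Mul(Mul(2, 4), Rational(-3, 8)), -2) = Mul(Mul(8, Rational(-3, 8)), -2) = Mul(-3, -2) = 6)
Mul(Function('d')(6, -7), Add(-27, n)) = Mul(Mul(Pow(Add(12, -7), -1), Add(4, Mul(-1, 6))), Add(-27, 6)) = Mul(Mul(Pow(5, -1), Add(4, -6)), -21) = Mul(Mul(Rational(1, 5), -2), -21) = Mul(Rational(-2, 5), -21) = Rational(42, 5)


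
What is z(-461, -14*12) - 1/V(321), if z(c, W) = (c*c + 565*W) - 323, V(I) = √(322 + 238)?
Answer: 117278 - √35/140 ≈ 1.1728e+5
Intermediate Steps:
V(I) = 4*√35 (V(I) = √560 = 4*√35)
z(c, W) = -323 + c² + 565*W (z(c, W) = (c² + 565*W) - 323 = -323 + c² + 565*W)
z(-461, -14*12) - 1/V(321) = (-323 + (-461)² + 565*(-14*12)) - 1/(4*√35) = (-323 + 212521 + 565*(-168)) - √35/140 = (-323 + 212521 - 94920) - √35/140 = 117278 - √35/140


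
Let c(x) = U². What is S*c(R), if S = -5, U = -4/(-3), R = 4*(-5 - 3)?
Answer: -80/9 ≈ -8.8889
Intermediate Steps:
R = -32 (R = 4*(-8) = -32)
U = 4/3 (U = -4*(-⅓) = 4/3 ≈ 1.3333)
c(x) = 16/9 (c(x) = (4/3)² = 16/9)
S*c(R) = -5*16/9 = -80/9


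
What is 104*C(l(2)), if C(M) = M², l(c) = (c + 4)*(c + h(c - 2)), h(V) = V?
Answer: 14976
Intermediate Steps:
l(c) = (-2 + 2*c)*(4 + c) (l(c) = (c + 4)*(c + (c - 2)) = (4 + c)*(c + (-2 + c)) = (4 + c)*(-2 + 2*c) = (-2 + 2*c)*(4 + c))
104*C(l(2)) = 104*(-8 + 2*2² + 6*2)² = 104*(-8 + 2*4 + 12)² = 104*(-8 + 8 + 12)² = 104*12² = 104*144 = 14976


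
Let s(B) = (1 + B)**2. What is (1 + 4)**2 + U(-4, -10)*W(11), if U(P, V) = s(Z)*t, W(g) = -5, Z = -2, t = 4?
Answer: 5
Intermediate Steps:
U(P, V) = 4 (U(P, V) = (1 - 2)**2*4 = (-1)**2*4 = 1*4 = 4)
(1 + 4)**2 + U(-4, -10)*W(11) = (1 + 4)**2 + 4*(-5) = 5**2 - 20 = 25 - 20 = 5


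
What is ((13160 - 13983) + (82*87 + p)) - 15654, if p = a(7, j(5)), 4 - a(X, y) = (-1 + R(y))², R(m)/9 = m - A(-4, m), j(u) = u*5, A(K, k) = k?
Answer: -9340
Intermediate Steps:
j(u) = 5*u
R(m) = 0 (R(m) = 9*(m - m) = 9*0 = 0)
a(X, y) = 3 (a(X, y) = 4 - (-1 + 0)² = 4 - 1*(-1)² = 4 - 1*1 = 4 - 1 = 3)
p = 3
((13160 - 13983) + (82*87 + p)) - 15654 = ((13160 - 13983) + (82*87 + 3)) - 15654 = (-823 + (7134 + 3)) - 15654 = (-823 + 7137) - 15654 = 6314 - 15654 = -9340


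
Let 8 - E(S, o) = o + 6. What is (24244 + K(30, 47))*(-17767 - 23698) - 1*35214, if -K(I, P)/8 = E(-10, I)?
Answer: -1014600834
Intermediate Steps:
E(S, o) = 2 - o (E(S, o) = 8 - (o + 6) = 8 - (6 + o) = 8 + (-6 - o) = 2 - o)
K(I, P) = -16 + 8*I (K(I, P) = -8*(2 - I) = -16 + 8*I)
(24244 + K(30, 47))*(-17767 - 23698) - 1*35214 = (24244 + (-16 + 8*30))*(-17767 - 23698) - 1*35214 = (24244 + (-16 + 240))*(-41465) - 35214 = (24244 + 224)*(-41465) - 35214 = 24468*(-41465) - 35214 = -1014565620 - 35214 = -1014600834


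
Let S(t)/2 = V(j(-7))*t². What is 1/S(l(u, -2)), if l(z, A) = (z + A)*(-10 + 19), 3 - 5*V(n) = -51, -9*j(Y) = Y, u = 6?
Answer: 5/139968 ≈ 3.5722e-5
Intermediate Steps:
j(Y) = -Y/9
V(n) = 54/5 (V(n) = ⅗ - ⅕*(-51) = ⅗ + 51/5 = 54/5)
l(z, A) = 9*A + 9*z (l(z, A) = (A + z)*9 = 9*A + 9*z)
S(t) = 108*t²/5 (S(t) = 2*(54*t²/5) = 108*t²/5)
1/S(l(u, -2)) = 1/(108*(9*(-2) + 9*6)²/5) = 1/(108*(-18 + 54)²/5) = 1/((108/5)*36²) = 1/((108/5)*1296) = 1/(139968/5) = 5/139968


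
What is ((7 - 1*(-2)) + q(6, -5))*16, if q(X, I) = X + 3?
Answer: 288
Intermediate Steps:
q(X, I) = 3 + X
((7 - 1*(-2)) + q(6, -5))*16 = ((7 - 1*(-2)) + (3 + 6))*16 = ((7 + 2) + 9)*16 = (9 + 9)*16 = 18*16 = 288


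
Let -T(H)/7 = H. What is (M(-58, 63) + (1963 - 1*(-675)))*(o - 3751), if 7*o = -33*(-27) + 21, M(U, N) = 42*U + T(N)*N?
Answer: 699040445/7 ≈ 9.9863e+7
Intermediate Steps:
T(H) = -7*H
M(U, N) = -7*N² + 42*U (M(U, N) = 42*U + (-7*N)*N = 42*U - 7*N² = -7*N² + 42*U)
o = 912/7 (o = (-33*(-27) + 21)/7 = (891 + 21)/7 = (⅐)*912 = 912/7 ≈ 130.29)
(M(-58, 63) + (1963 - 1*(-675)))*(o - 3751) = ((-7*63² + 42*(-58)) + (1963 - 1*(-675)))*(912/7 - 3751) = ((-7*3969 - 2436) + (1963 + 675))*(-25345/7) = ((-27783 - 2436) + 2638)*(-25345/7) = (-30219 + 2638)*(-25345/7) = -27581*(-25345/7) = 699040445/7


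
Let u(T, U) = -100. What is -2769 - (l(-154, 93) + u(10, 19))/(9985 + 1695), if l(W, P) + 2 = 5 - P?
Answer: -3234173/1168 ≈ -2769.0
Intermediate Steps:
l(W, P) = 3 - P (l(W, P) = -2 + (5 - P) = 3 - P)
-2769 - (l(-154, 93) + u(10, 19))/(9985 + 1695) = -2769 - ((3 - 1*93) - 100)/(9985 + 1695) = -2769 - ((3 - 93) - 100)/11680 = -2769 - (-90 - 100)/11680 = -2769 - (-190)/11680 = -2769 - 1*(-19/1168) = -2769 + 19/1168 = -3234173/1168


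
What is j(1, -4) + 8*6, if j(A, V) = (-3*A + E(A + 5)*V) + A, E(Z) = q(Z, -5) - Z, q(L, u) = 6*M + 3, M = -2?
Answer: 106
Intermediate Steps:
q(L, u) = -9 (q(L, u) = 6*(-2) + 3 = -12 + 3 = -9)
E(Z) = -9 - Z
j(A, V) = -2*A + V*(-14 - A) (j(A, V) = (-3*A + (-9 - (A + 5))*V) + A = (-3*A + (-9 - (5 + A))*V) + A = (-3*A + (-9 + (-5 - A))*V) + A = (-3*A + (-14 - A)*V) + A = (-3*A + V*(-14 - A)) + A = -2*A + V*(-14 - A))
j(1, -4) + 8*6 = (-2*1 - 1*(-4)*(14 + 1)) + 8*6 = (-2 - 1*(-4)*15) + 48 = (-2 + 60) + 48 = 58 + 48 = 106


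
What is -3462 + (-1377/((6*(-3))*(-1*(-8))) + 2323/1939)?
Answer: -107071253/31024 ≈ -3451.2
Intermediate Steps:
-3462 + (-1377/((6*(-3))*(-1*(-8))) + 2323/1939) = -3462 + (-1377/((-18*8)) + 2323*(1/1939)) = -3462 + (-1377/(-144) + 2323/1939) = -3462 + (-1377*(-1/144) + 2323/1939) = -3462 + (153/16 + 2323/1939) = -3462 + 333835/31024 = -107071253/31024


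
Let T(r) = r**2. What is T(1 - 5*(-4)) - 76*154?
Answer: -11263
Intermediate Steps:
T(1 - 5*(-4)) - 76*154 = (1 - 5*(-4))**2 - 76*154 = (1 + 20)**2 - 11704 = 21**2 - 11704 = 441 - 11704 = -11263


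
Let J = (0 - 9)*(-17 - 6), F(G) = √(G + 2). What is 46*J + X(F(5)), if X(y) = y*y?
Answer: 9529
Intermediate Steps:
F(G) = √(2 + G)
X(y) = y²
J = 207 (J = -9*(-23) = 207)
46*J + X(F(5)) = 46*207 + (√(2 + 5))² = 9522 + (√7)² = 9522 + 7 = 9529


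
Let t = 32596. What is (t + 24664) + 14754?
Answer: 72014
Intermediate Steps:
(t + 24664) + 14754 = (32596 + 24664) + 14754 = 57260 + 14754 = 72014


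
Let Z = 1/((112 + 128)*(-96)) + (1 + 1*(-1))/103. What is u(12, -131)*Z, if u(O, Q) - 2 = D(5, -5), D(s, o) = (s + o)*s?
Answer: -1/11520 ≈ -8.6806e-5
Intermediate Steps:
D(s, o) = s*(o + s) (D(s, o) = (o + s)*s = s*(o + s))
u(O, Q) = 2 (u(O, Q) = 2 + 5*(-5 + 5) = 2 + 5*0 = 2 + 0 = 2)
Z = -1/23040 (Z = -1/96/240 + (1 - 1)*(1/103) = (1/240)*(-1/96) + 0*(1/103) = -1/23040 + 0 = -1/23040 ≈ -4.3403e-5)
u(12, -131)*Z = 2*(-1/23040) = -1/11520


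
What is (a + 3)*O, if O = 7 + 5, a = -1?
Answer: 24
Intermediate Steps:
O = 12
(a + 3)*O = (-1 + 3)*12 = 2*12 = 24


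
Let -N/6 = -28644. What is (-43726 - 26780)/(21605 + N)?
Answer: -70506/193469 ≈ -0.36443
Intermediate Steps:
N = 171864 (N = -6*(-28644) = 171864)
(-43726 - 26780)/(21605 + N) = (-43726 - 26780)/(21605 + 171864) = -70506/193469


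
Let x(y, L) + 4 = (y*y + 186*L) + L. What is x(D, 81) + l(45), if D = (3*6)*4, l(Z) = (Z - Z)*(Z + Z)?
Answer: 20327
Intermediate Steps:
l(Z) = 0 (l(Z) = 0*(2*Z) = 0)
D = 72 (D = 18*4 = 72)
x(y, L) = -4 + y² + 187*L (x(y, L) = -4 + ((y*y + 186*L) + L) = -4 + ((y² + 186*L) + L) = -4 + (y² + 187*L) = -4 + y² + 187*L)
x(D, 81) + l(45) = (-4 + 72² + 187*81) + 0 = (-4 + 5184 + 15147) + 0 = 20327 + 0 = 20327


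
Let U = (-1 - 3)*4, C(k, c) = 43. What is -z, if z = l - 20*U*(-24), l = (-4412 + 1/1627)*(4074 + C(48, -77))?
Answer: 29565651151/1627 ≈ 1.8172e+7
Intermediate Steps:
U = -16 (U = -4*4 = -16)
l = -29553155791/1627 (l = (-4412 + 1/1627)*(4074 + 43) = (-4412 + 1/1627)*4117 = -7178323/1627*4117 = -29553155791/1627 ≈ -1.8164e+7)
z = -29565651151/1627 (z = -29553155791/1627 - 20*(-16)*(-24) = -29553155791/1627 + 320*(-24) = -29553155791/1627 - 7680 = -29565651151/1627 ≈ -1.8172e+7)
-z = -1*(-29565651151/1627) = 29565651151/1627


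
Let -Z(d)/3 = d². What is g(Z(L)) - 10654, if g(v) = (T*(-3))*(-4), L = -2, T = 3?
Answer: -10618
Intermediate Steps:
Z(d) = -3*d²
g(v) = 36 (g(v) = (3*(-3))*(-4) = -9*(-4) = 36)
g(Z(L)) - 10654 = 36 - 10654 = -10618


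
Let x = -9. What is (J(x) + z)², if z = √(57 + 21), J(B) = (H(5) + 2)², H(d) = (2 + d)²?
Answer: (2601 + √78)² ≈ 6.8112e+6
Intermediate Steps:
J(B) = 2601 (J(B) = ((2 + 5)² + 2)² = (7² + 2)² = (49 + 2)² = 51² = 2601)
z = √78 ≈ 8.8318
(J(x) + z)² = (2601 + √78)²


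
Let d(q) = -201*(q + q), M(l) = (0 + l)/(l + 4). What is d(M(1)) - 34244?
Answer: -171622/5 ≈ -34324.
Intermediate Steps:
M(l) = l/(4 + l)
d(q) = -402*q
d(M(1)) - 34244 = -402/(4 + 1) - 34244 = -402/5 - 34244 = -171622/5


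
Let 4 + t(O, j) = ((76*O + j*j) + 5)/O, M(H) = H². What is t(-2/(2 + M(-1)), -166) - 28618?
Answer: -139775/2 ≈ -69888.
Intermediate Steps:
t(O, j) = -4 + (5 + j² + 76*O)/O (t(O, j) = -4 + ((76*O + j*j) + 5)/O = -4 + ((76*O + j²) + 5)/O = -4 + ((j² + 76*O) + 5)/O = -4 + (5 + j² + 76*O)/O)
t(-2/(2 + M(-1)), -166) - 28618 = (5 + (-166)² + 72*(-2/(2 + (-1)²)))/((-2/(2 + (-1)²))) - 28618 = (5 + 27556 + 72*(-2/(2 + 1)))/((-2/(2 + 1))) - 28618 = (5 + 27556 + 72*(-2/3))/((-2/3)) - 28618 = (5 + 27556 + 72*((⅓)*(-2)))/(((⅓)*(-2))) - 28618 = (5 + 27556 + 72*(-⅔))/(-⅔) - 28618 = -3*(5 + 27556 - 48)/2 - 28618 = -3/2*27513 - 28618 = -82539/2 - 28618 = -139775/2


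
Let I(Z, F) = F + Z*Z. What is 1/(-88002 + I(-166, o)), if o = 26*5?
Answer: -1/60316 ≈ -1.6579e-5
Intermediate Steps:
o = 130
I(Z, F) = F + Z²
1/(-88002 + I(-166, o)) = 1/(-88002 + (130 + (-166)²)) = 1/(-88002 + (130 + 27556)) = 1/(-88002 + 27686) = 1/(-60316) = -1/60316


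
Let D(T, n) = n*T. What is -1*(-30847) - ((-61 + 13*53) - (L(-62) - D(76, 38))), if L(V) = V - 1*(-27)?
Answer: 27296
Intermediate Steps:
D(T, n) = T*n
L(V) = 27 + V (L(V) = V + 27 = 27 + V)
-1*(-30847) - ((-61 + 13*53) - (L(-62) - D(76, 38))) = -1*(-30847) - ((-61 + 13*53) - ((27 - 62) - 76*38)) = 30847 - ((-61 + 689) - (-35 - 1*2888)) = 30847 - (628 - (-35 - 2888)) = 30847 - (628 - 1*(-2923)) = 30847 - (628 + 2923) = 30847 - 1*3551 = 30847 - 3551 = 27296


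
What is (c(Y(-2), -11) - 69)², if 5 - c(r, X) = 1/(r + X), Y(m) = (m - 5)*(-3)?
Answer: 410881/100 ≈ 4108.8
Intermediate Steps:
Y(m) = 15 - 3*m (Y(m) = (-5 + m)*(-3) = 15 - 3*m)
c(r, X) = 5 - 1/(X + r) (c(r, X) = 5 - 1/(r + X) = 5 - 1/(X + r))
(c(Y(-2), -11) - 69)² = ((-1 + 5*(-11) + 5*(15 - 3*(-2)))/(-11 + (15 - 3*(-2))) - 69)² = ((-1 - 55 + 5*(15 + 6))/(-11 + (15 + 6)) - 69)² = ((-1 - 55 + 5*21)/(-11 + 21) - 69)² = ((-1 - 55 + 105)/10 - 69)² = ((⅒)*49 - 69)² = (49/10 - 69)² = (-641/10)² = 410881/100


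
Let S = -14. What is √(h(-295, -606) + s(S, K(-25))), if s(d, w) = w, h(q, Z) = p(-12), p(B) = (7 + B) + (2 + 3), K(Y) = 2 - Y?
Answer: 3*√3 ≈ 5.1962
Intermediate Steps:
p(B) = 12 + B (p(B) = (7 + B) + 5 = 12 + B)
h(q, Z) = 0 (h(q, Z) = 12 - 12 = 0)
√(h(-295, -606) + s(S, K(-25))) = √(0 + (2 - 1*(-25))) = √(0 + (2 + 25)) = √(0 + 27) = √27 = 3*√3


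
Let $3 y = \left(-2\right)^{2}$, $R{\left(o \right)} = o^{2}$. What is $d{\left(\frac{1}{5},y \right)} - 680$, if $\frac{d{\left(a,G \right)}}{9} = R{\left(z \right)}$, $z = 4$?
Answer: $-536$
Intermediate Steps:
$y = \frac{4}{3}$ ($y = \frac{\left(-2\right)^{2}}{3} = \frac{1}{3} \cdot 4 = \frac{4}{3} \approx 1.3333$)
$d{\left(a,G \right)} = 144$ ($d{\left(a,G \right)} = 9 \cdot 4^{2} = 9 \cdot 16 = 144$)
$d{\left(\frac{1}{5},y \right)} - 680 = 144 - 680 = -536$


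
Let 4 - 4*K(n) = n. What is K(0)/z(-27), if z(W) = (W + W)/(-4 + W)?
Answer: 31/54 ≈ 0.57407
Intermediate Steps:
K(n) = 1 - n/4
z(W) = 2*W/(-4 + W) (z(W) = (2*W)/(-4 + W) = 2*W/(-4 + W))
K(0)/z(-27) = (1 - ¼*0)/((2*(-27)/(-4 - 27))) = (1 + 0)/((2*(-27)/(-31))) = 1/(2*(-27)*(-1/31)) = 1/(54/31) = 1*(31/54) = 31/54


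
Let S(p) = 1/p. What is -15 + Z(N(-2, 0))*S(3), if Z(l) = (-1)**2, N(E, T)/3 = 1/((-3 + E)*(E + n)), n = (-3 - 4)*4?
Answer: -44/3 ≈ -14.667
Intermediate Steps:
n = -28 (n = -7*4 = -28)
N(E, T) = 3/((-28 + E)*(-3 + E)) (N(E, T) = 3/(((-3 + E)*(E - 28))) = 3/(((-3 + E)*(-28 + E))) = 3/(((-28 + E)*(-3 + E))) = 3*(1/((-28 + E)*(-3 + E))) = 3/((-28 + E)*(-3 + E)))
Z(l) = 1
-15 + Z(N(-2, 0))*S(3) = -15 + 1/3 = -44/3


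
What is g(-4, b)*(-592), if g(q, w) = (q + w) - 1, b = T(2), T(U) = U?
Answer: 1776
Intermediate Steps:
b = 2
g(q, w) = -1 + q + w
g(-4, b)*(-592) = (-1 - 4 + 2)*(-592) = -3*(-592) = 1776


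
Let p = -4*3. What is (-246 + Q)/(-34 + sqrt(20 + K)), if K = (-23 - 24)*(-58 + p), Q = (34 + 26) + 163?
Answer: -391/1077 - 23*sqrt(3310)/2154 ≈ -0.97737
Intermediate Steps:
Q = 223 (Q = 60 + 163 = 223)
p = -12
K = 3290 (K = (-23 - 24)*(-58 - 12) = -47*(-70) = 3290)
(-246 + Q)/(-34 + sqrt(20 + K)) = (-246 + 223)/(-34 + sqrt(20 + 3290)) = -23/(-34 + sqrt(3310))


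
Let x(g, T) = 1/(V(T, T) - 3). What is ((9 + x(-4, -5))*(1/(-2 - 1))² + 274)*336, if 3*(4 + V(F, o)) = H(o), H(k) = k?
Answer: 1201144/13 ≈ 92396.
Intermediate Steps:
V(F, o) = -4 + o/3
x(g, T) = 1/(-7 + T/3) (x(g, T) = 1/((-4 + T/3) - 3) = 1/(-7 + T/3))
((9 + x(-4, -5))*(1/(-2 - 1))² + 274)*336 = ((9 + 3/(-21 - 5))*(1/(-2 - 1))² + 274)*336 = ((9 + 3/(-26))*(1/(-3))² + 274)*336 = ((9 + 3*(-1/26))*(-⅓)² + 274)*336 = ((9 - 3/26)*(⅑) + 274)*336 = ((231/26)*(⅑) + 274)*336 = (77/78 + 274)*336 = (21449/78)*336 = 1201144/13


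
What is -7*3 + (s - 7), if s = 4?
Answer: -24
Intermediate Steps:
-7*3 + (s - 7) = -7*3 + (4 - 7) = -21 - 3 = -24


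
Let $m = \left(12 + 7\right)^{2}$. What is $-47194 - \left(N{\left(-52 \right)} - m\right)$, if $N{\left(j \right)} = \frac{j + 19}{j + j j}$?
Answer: $- \frac{41400361}{884} \approx -46833.0$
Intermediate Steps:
$N{\left(j \right)} = \frac{19 + j}{j + j^{2}}$
$m = 361$ ($m = 19^{2} = 361$)
$-47194 - \left(N{\left(-52 \right)} - m\right) = -47194 - \left(\frac{19 - 52}{\left(-52\right) \left(1 - 52\right)} - 361\right) = -47194 - \left(\left(- \frac{1}{52}\right) \frac{1}{-51} \left(-33\right) - 361\right) = -47194 - \left(\left(- \frac{1}{52}\right) \left(- \frac{1}{51}\right) \left(-33\right) - 361\right) = -47194 - \left(- \frac{11}{884} - 361\right) = -47194 - - \frac{319135}{884} = -47194 + \frac{319135}{884} = - \frac{41400361}{884}$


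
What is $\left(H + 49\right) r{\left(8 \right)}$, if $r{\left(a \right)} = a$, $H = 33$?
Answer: $656$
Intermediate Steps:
$\left(H + 49\right) r{\left(8 \right)} = \left(33 + 49\right) 8 = 82 \cdot 8 = 656$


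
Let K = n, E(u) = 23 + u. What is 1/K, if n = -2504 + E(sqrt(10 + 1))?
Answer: -2481/6155350 - sqrt(11)/6155350 ≈ -0.00040360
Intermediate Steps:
n = -2481 + sqrt(11) (n = -2504 + (23 + sqrt(10 + 1)) = -2504 + (23 + sqrt(11)) = -2481 + sqrt(11) ≈ -2477.7)
K = -2481 + sqrt(11) ≈ -2477.7
1/K = 1/(-2481 + sqrt(11))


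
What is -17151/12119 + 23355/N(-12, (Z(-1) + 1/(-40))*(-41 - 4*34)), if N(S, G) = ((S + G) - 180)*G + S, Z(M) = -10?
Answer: -25533308362773/18148654817437 ≈ -1.4069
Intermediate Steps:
N(S, G) = S + G*(-180 + G + S) (N(S, G) = ((G + S) - 180)*G + S = (-180 + G + S)*G + S = G*(-180 + G + S) + S = S + G*(-180 + G + S))
-17151/12119 + 23355/N(-12, (Z(-1) + 1/(-40))*(-41 - 4*34)) = -17151/12119 + 23355/(-12 + ((-10 + 1/(-40))*(-41 - 4*34))² - 180*(-10 + 1/(-40))*(-41 - 4*34) + ((-10 + 1/(-40))*(-41 - 4*34))*(-12)) = -17151*1/12119 + 23355/(-12 + ((-10 - 1/40)*(-41 - 136))² - 180*(-10 - 1/40)*(-41 - 136) + ((-10 - 1/40)*(-41 - 136))*(-12)) = -17151/12119 + 23355/(-12 + (-401/40*(-177))² - (-3609)*(-177)/2 - 401/40*(-177)*(-12)) = -17151/12119 + 23355/(-12 + (70977/40)² - 180*70977/40 + (70977/40)*(-12)) = -17151/12119 + 23355/(-12 + 5037734529/1600 - 638793/2 - 212931/10) = -17151/12119 + 23355/(4492611969/1600) = -17151/12119 + 23355*(1600/4492611969) = -17151/12119 + 12456000/1497537323 = -25533308362773/18148654817437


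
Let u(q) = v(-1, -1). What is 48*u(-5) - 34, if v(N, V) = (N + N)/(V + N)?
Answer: 14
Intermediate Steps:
v(N, V) = 2*N/(N + V) (v(N, V) = (2*N)/(N + V) = 2*N/(N + V))
u(q) = 1 (u(q) = 2*(-1)/(-1 - 1) = 2*(-1)/(-2) = 2*(-1)*(-1/2) = 1)
48*u(-5) - 34 = 48*1 - 34 = 48 - 34 = 14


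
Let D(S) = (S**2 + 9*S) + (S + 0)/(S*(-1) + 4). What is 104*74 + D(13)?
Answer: 71825/9 ≈ 7980.6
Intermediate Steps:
D(S) = S**2 + 9*S + S/(4 - S) (D(S) = (S**2 + 9*S) + S/(-S + 4) = (S**2 + 9*S) + S/(4 - S) = S**2 + 9*S + S/(4 - S))
104*74 + D(13) = 104*74 + 13*(-37 + 13**2 + 5*13)/(-4 + 13) = 7696 + 13*(-37 + 169 + 65)/9 = 7696 + 13*(1/9)*197 = 7696 + 2561/9 = 71825/9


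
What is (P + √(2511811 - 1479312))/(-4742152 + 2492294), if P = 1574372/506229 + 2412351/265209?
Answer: -42018965593/7745077718361942 - √1032499/2249858 ≈ -0.00045706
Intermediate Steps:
P = 546246552709/44752162287 (P = 1574372*(1/506229) + 2412351*(1/265209) = 1574372/506229 + 804117/88403 = 546246552709/44752162287 ≈ 12.206)
(P + √(2511811 - 1479312))/(-4742152 + 2492294) = (546246552709/44752162287 + √(2511811 - 1479312))/(-4742152 + 2492294) = (546246552709/44752162287 + √1032499)/(-2249858) = (546246552709/44752162287 + √1032499)*(-1/2249858) = -42018965593/7745077718361942 - √1032499/2249858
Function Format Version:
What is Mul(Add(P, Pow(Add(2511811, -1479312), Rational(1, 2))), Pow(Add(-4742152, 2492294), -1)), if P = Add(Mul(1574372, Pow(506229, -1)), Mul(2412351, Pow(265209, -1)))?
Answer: Add(Rational(-42018965593, 7745077718361942), Mul(Rational(-1, 2249858), Pow(1032499, Rational(1, 2)))) ≈ -0.00045706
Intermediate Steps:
P = Rational(546246552709, 44752162287) (P = Add(Mul(1574372, Rational(1, 506229)), Mul(2412351, Rational(1, 265209))) = Add(Rational(1574372, 506229), Rational(804117, 88403)) = Rational(546246552709, 44752162287) ≈ 12.206)
Mul(Add(P, Pow(Add(2511811, -1479312), Rational(1, 2))), Pow(Add(-4742152, 2492294), -1)) = Mul(Add(Rational(546246552709, 44752162287), Pow(Add(2511811, -1479312), Rational(1, 2))), Pow(Add(-4742152, 2492294), -1)) = Mul(Add(Rational(546246552709, 44752162287), Pow(1032499, Rational(1, 2))), Pow(-2249858, -1)) = Mul(Add(Rational(546246552709, 44752162287), Pow(1032499, Rational(1, 2))), Rational(-1, 2249858)) = Add(Rational(-42018965593, 7745077718361942), Mul(Rational(-1, 2249858), Pow(1032499, Rational(1, 2))))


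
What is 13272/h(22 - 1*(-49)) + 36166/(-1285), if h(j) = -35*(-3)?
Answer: 126258/1285 ≈ 98.255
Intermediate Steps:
h(j) = 105
13272/h(22 - 1*(-49)) + 36166/(-1285) = 13272/105 + 36166/(-1285) = 13272*(1/105) + 36166*(-1/1285) = 632/5 - 36166/1285 = 126258/1285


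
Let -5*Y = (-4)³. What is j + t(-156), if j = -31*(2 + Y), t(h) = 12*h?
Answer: -11654/5 ≈ -2330.8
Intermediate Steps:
Y = 64/5 (Y = -⅕*(-4)³ = -⅕*(-64) = 64/5 ≈ 12.800)
j = -2294/5 (j = -31*(2 + 64/5) = -31*74/5 = -2294/5 ≈ -458.80)
j + t(-156) = -2294/5 + 12*(-156) = -2294/5 - 1872 = -11654/5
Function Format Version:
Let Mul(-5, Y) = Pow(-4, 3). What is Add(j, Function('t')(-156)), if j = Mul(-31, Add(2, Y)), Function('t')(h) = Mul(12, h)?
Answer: Rational(-11654, 5) ≈ -2330.8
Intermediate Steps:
Y = Rational(64, 5) (Y = Mul(Rational(-1, 5), Pow(-4, 3)) = Mul(Rational(-1, 5), -64) = Rational(64, 5) ≈ 12.800)
j = Rational(-2294, 5) (j = Mul(-31, Add(2, Rational(64, 5))) = Mul(-31, Rational(74, 5)) = Rational(-2294, 5) ≈ -458.80)
Add(j, Function('t')(-156)) = Add(Rational(-2294, 5), Mul(12, -156)) = Add(Rational(-2294, 5), -1872) = Rational(-11654, 5)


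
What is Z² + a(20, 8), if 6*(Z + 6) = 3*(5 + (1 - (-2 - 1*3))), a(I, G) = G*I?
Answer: 641/4 ≈ 160.25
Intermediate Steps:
Z = -½ (Z = -6 + (3*(5 + (1 - (-2 - 1*3))))/6 = -6 + (3*(5 + (1 - (-2 - 3))))/6 = -6 + (3*(5 + (1 - 1*(-5))))/6 = -6 + (3*(5 + (1 + 5)))/6 = -6 + (3*(5 + 6))/6 = -6 + (3*11)/6 = -6 + (⅙)*33 = -6 + 11/2 = -½ ≈ -0.50000)
Z² + a(20, 8) = (-½)² + 8*20 = ¼ + 160 = 641/4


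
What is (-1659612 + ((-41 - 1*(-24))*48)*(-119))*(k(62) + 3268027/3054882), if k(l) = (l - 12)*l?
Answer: -2467044461150886/509147 ≈ -4.8454e+9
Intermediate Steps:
k(l) = l*(-12 + l) (k(l) = (-12 + l)*l = l*(-12 + l))
(-1659612 + ((-41 - 1*(-24))*48)*(-119))*(k(62) + 3268027/3054882) = (-1659612 + ((-41 - 1*(-24))*48)*(-119))*(62*(-12 + 62) + 3268027/3054882) = (-1659612 + ((-41 + 24)*48)*(-119))*(62*50 + 3268027*(1/3054882)) = (-1659612 - 17*48*(-119))*(3100 + 3268027/3054882) = (-1659612 - 816*(-119))*(9473402227/3054882) = (-1659612 + 97104)*(9473402227/3054882) = -1562508*9473402227/3054882 = -2467044461150886/509147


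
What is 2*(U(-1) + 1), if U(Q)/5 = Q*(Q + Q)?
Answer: 22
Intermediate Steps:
U(Q) = 10*Q**2 (U(Q) = 5*(Q*(Q + Q)) = 5*(Q*(2*Q)) = 5*(2*Q**2) = 10*Q**2)
2*(U(-1) + 1) = 2*(10*(-1)**2 + 1) = 2*(10*1 + 1) = 2*(10 + 1) = 2*11 = 22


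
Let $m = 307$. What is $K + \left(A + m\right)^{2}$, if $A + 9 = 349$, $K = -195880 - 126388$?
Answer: $96341$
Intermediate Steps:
$K = -322268$
$A = 340$ ($A = -9 + 349 = 340$)
$K + \left(A + m\right)^{2} = -322268 + \left(340 + 307\right)^{2} = -322268 + 647^{2} = -322268 + 418609 = 96341$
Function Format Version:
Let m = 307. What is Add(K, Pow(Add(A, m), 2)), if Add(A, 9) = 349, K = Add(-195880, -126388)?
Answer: 96341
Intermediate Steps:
K = -322268
A = 340 (A = Add(-9, 349) = 340)
Add(K, Pow(Add(A, m), 2)) = Add(-322268, Pow(Add(340, 307), 2)) = Add(-322268, Pow(647, 2)) = Add(-322268, 418609) = 96341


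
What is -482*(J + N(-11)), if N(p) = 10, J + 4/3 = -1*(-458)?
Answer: -674800/3 ≈ -2.2493e+5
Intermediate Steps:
J = 1370/3 (J = -4/3 - 1*(-458) = -4/3 + 458 = 1370/3 ≈ 456.67)
-482*(J + N(-11)) = -482*(1370/3 + 10) = -482*1400/3 = -674800/3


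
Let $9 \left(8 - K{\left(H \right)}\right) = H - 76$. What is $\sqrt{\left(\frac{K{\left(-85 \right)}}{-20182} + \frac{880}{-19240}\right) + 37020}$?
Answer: $\frac{7 \sqrt{640768049740601458}}{29122626} \approx 192.41$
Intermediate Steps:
$K{\left(H \right)} = \frac{148}{9} - \frac{H}{9}$ ($K{\left(H \right)} = 8 - \frac{H - 76}{9} = 8 - \frac{-76 + H}{9} = 8 - \left(- \frac{76}{9} + \frac{H}{9}\right) = \frac{148}{9} - \frac{H}{9}$)
$\sqrt{\left(\frac{K{\left(-85 \right)}}{-20182} + \frac{880}{-19240}\right) + 37020} = \sqrt{\left(\frac{\frac{148}{9} - - \frac{85}{9}}{-20182} + \frac{880}{-19240}\right) + 37020} = \sqrt{\left(\left(\frac{148}{9} + \frac{85}{9}\right) \left(- \frac{1}{20182}\right) + 880 \left(- \frac{1}{19240}\right)\right) + 37020} = \sqrt{\left(\frac{233}{9} \left(- \frac{1}{20182}\right) - \frac{22}{481}\right) + 37020} = \sqrt{\left(- \frac{233}{181638} - \frac{22}{481}\right) + 37020} = \sqrt{- \frac{4108109}{87367878} + 37020} = \sqrt{\frac{3234354735451}{87367878}} = \frac{7 \sqrt{640768049740601458}}{29122626}$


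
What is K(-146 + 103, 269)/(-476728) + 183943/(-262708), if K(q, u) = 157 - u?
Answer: -1565381343/2236433204 ≈ -0.69995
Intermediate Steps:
K(-146 + 103, 269)/(-476728) + 183943/(-262708) = (157 - 1*269)/(-476728) + 183943/(-262708) = (157 - 269)*(-1/476728) + 183943*(-1/262708) = -112*(-1/476728) - 183943/262708 = 2/8513 - 183943/262708 = -1565381343/2236433204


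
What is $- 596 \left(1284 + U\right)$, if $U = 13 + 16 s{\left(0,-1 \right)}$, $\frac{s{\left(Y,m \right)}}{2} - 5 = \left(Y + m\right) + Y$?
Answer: $-849300$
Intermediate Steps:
$s{\left(Y,m \right)} = 10 + 2 m + 4 Y$ ($s{\left(Y,m \right)} = 10 + 2 \left(\left(Y + m\right) + Y\right) = 10 + 2 \left(m + 2 Y\right) = 10 + \left(2 m + 4 Y\right) = 10 + 2 m + 4 Y$)
$U = 141$ ($U = 13 + 16 \left(10 + 2 \left(-1\right) + 4 \cdot 0\right) = 13 + 16 \left(10 - 2 + 0\right) = 13 + 16 \cdot 8 = 13 + 128 = 141$)
$- 596 \left(1284 + U\right) = - 596 \left(1284 + 141\right) = \left(-596\right) 1425 = -849300$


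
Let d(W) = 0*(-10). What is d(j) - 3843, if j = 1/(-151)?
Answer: -3843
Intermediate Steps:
j = -1/151 ≈ -0.0066225
d(W) = 0
d(j) - 3843 = 0 - 3843 = -3843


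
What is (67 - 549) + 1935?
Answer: 1453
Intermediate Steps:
(67 - 549) + 1935 = -482 + 1935 = 1453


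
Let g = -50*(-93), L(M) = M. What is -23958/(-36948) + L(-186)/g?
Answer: 93667/153950 ≈ 0.60843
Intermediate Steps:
g = 4650
-23958/(-36948) + L(-186)/g = -23958/(-36948) - 186/4650 = -23958*(-1/36948) - 186*1/4650 = 3993/6158 - 1/25 = 93667/153950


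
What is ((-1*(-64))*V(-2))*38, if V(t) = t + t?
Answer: -9728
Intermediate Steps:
V(t) = 2*t
((-1*(-64))*V(-2))*38 = ((-1*(-64))*(2*(-2)))*38 = (64*(-4))*38 = -256*38 = -9728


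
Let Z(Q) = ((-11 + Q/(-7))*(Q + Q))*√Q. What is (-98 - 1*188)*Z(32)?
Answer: 7980544*√2/7 ≈ 1.6123e+6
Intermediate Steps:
Z(Q) = 2*Q^(3/2)*(-11 - Q/7) (Z(Q) = ((-11 + Q*(-⅐))*(2*Q))*√Q = ((-11 - Q/7)*(2*Q))*√Q = (2*Q*(-11 - Q/7))*√Q = 2*Q^(3/2)*(-11 - Q/7))
(-98 - 1*188)*Z(32) = (-98 - 1*188)*(2*32^(3/2)*(-77 - 1*32)/7) = (-98 - 188)*(2*(128*√2)*(-77 - 32)/7) = -572*128*√2*(-109)/7 = -(-7980544)*√2/7 = 7980544*√2/7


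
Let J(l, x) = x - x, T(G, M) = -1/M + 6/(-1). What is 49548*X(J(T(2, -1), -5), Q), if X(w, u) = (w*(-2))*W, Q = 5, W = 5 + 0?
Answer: 0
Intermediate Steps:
W = 5
T(G, M) = -6 - 1/M (T(G, M) = -1/M + 6*(-1) = -1/M - 6 = -6 - 1/M)
J(l, x) = 0
X(w, u) = -10*w (X(w, u) = (w*(-2))*5 = -2*w*5 = -10*w)
49548*X(J(T(2, -1), -5), Q) = 49548*(-10*0) = 49548*0 = 0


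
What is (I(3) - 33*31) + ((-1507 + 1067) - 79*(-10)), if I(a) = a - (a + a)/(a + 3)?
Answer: -671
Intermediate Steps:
I(a) = a - 2*a/(3 + a)
(I(3) - 33*31) + ((-1507 + 1067) - 79*(-10)) = (3*(1 + 3)/(3 + 3) - 33*31) + ((-1507 + 1067) - 79*(-10)) = (3*4/6 - 1023) + (-440 + 790) = (3*(⅙)*4 - 1023) + 350 = (2 - 1023) + 350 = -1021 + 350 = -671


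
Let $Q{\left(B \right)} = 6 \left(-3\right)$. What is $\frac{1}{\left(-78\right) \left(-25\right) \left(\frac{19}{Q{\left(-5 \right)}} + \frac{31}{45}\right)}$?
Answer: $- \frac{1}{715} \approx -0.0013986$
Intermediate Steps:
$Q{\left(B \right)} = -18$
$\frac{1}{\left(-78\right) \left(-25\right) \left(\frac{19}{Q{\left(-5 \right)}} + \frac{31}{45}\right)} = \frac{1}{\left(-78\right) \left(-25\right) \left(\frac{19}{-18} + \frac{31}{45}\right)} = \frac{1}{1950 \left(19 \left(- \frac{1}{18}\right) + 31 \cdot \frac{1}{45}\right)} = \frac{1}{1950 \left(- \frac{19}{18} + \frac{31}{45}\right)} = \frac{1}{1950 \left(- \frac{11}{30}\right)} = \frac{1}{-715} = - \frac{1}{715}$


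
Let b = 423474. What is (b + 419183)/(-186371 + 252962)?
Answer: 842657/66591 ≈ 12.654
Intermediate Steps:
(b + 419183)/(-186371 + 252962) = (423474 + 419183)/(-186371 + 252962) = 842657/66591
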